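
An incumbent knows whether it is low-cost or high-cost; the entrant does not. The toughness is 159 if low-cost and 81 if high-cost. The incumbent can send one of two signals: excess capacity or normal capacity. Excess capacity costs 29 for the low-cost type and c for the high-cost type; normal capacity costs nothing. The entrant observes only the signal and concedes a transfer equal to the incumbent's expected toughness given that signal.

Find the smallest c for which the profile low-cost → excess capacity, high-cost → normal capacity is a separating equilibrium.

Under separation: excess capacity → low-cost (pays 159); normal capacity → high-cost (pays 81).
Low-cost: 159 − 29 = 130 ≥ 81 − 0 = 81. Holds regardless of c. ✓
High-cost: 81 − 0 ≥ 159 − c, so c ≥ 159 − 81 = 78.

78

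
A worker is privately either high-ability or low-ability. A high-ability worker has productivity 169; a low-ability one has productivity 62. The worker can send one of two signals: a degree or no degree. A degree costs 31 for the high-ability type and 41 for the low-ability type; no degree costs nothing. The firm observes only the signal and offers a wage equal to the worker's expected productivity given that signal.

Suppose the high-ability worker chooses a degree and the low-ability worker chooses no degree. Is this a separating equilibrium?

If types separate, degree earns payment 169 and no degree earns 62.
High-ability: degree gives 169 − 31 = 138; no degree gives 62 − 0 = 62. No deviation. ✓
Low-ability: no degree gives 62 − 0 = 62; degree gives 169 − 41 = 128. Would deviate. ✗

No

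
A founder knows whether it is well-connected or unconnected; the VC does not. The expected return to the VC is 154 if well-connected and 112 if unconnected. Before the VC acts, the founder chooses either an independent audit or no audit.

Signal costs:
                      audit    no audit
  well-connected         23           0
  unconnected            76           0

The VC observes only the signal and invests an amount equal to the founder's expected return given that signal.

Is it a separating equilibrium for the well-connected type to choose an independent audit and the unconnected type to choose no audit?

Under separation the VC infers type exactly: audit → well-connected (pays 154), no audit → unconnected (pays 112).
Well-connected: audit gives 154 − 23 = 131; no audit gives 112 − 0 = 112. No deviation. ✓
Unconnected: no audit gives 112 − 0 = 112; audit gives 154 − 76 = 78. No deviation. ✓
Both incentive constraints hold.

Yes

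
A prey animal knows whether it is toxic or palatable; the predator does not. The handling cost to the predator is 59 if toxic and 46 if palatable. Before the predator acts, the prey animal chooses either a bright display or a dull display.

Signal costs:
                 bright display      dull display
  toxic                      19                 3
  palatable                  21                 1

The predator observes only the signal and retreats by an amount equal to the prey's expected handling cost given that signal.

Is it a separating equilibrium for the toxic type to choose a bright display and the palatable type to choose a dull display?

If types separate, bright display earns payment 59 and dull display earns 46.
Toxic: bright display gives 59 − 19 = 40; dull display gives 46 − 3 = 43. Would deviate. ✗
Palatable: dull display gives 46 − 1 = 45; bright display gives 59 − 21 = 38. No deviation. ✓

No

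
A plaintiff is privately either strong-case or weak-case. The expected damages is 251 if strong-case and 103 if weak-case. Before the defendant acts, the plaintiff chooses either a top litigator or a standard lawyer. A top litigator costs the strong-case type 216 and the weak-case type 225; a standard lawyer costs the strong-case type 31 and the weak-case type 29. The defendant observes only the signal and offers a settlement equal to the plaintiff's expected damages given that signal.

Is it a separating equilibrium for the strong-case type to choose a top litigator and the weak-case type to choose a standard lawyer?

Under separation the defendant infers type exactly: top litigator → strong-case (pays 251), standard lawyer → weak-case (pays 103).
Strong-case: top litigator gives 251 − 216 = 35; standard lawyer gives 103 − 31 = 72. Would deviate. ✗
Weak-case: standard lawyer gives 103 − 29 = 74; top litigator gives 251 − 225 = 26. No deviation. ✓

No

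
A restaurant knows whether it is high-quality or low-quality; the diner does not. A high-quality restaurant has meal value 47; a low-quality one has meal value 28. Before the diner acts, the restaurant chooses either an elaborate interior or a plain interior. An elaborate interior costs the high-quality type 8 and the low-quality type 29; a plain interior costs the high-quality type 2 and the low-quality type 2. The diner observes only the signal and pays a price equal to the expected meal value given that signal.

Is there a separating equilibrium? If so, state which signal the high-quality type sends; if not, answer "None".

Try high-quality → elaborate interior, low-quality → plain interior:
  If types separate, elaborate interior earns payment 47 and plain interior earns 28.
  High-quality: elaborate interior gives 47 − 8 = 39; plain interior gives 28 − 2 = 26. No deviation. ✓
  Low-quality: plain interior gives 28 − 2 = 26; elaborate interior gives 47 − 29 = 18. No deviation. ✓
Both hold — the high-quality type sends elaborate interior.

elaborate interior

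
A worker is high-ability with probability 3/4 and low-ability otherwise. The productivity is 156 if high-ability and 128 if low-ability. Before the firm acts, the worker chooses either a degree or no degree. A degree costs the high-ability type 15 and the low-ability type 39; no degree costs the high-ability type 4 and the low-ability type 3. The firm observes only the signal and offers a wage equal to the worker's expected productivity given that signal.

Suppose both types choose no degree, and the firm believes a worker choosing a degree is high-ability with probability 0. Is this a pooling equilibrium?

Yes

On the equilibrium path (no degree) the firm holds the prior 3/4 and pays 3/4·156 + 1/4·128 = 149. Off-path (degree) belief 0 gives 0·156 + 1·128 = 128.
High-ability: no degree gives 149 − 4 = 145; degree gives 128 − 15 = 113. Stays. ✓
Low-ability: no degree gives 149 − 3 = 146; degree gives 128 − 39 = 89. Stays. ✓
Beliefs are Bayes-consistent on-path and both types best-respond.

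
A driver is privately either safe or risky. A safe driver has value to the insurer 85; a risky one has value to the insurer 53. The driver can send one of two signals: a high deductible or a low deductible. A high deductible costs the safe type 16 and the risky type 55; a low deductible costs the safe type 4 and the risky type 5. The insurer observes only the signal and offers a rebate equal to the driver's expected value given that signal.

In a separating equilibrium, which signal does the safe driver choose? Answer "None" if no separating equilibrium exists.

Try safe → high deductible, risky → low deductible:
  If types separate, high deductible earns payment 85 and low deductible earns 53.
  Safe: high deductible gives 85 − 16 = 69; low deductible gives 53 − 4 = 49. No deviation. ✓
  Risky: low deductible gives 53 − 5 = 48; high deductible gives 85 − 55 = 30. No deviation. ✓
Both hold — the safe type sends high deductible.

high deductible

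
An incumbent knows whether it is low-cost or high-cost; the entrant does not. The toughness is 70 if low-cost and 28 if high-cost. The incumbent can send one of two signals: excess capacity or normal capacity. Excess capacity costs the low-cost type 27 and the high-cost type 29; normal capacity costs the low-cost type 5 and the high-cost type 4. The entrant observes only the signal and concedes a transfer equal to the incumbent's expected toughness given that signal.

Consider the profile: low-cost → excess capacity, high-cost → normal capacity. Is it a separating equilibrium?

No

If types separate, excess capacity earns payment 70 and normal capacity earns 28.
Low-cost: excess capacity gives 70 − 27 = 43; normal capacity gives 28 − 5 = 23. No deviation. ✓
High-cost: normal capacity gives 28 − 4 = 24; excess capacity gives 70 − 29 = 41. Would deviate. ✗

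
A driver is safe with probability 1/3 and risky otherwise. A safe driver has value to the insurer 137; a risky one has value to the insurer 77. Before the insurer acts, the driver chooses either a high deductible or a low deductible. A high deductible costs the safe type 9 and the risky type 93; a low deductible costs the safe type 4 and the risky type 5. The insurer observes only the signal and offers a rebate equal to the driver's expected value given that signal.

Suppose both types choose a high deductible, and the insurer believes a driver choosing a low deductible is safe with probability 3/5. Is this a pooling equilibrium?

No

At the pooled signal (high deductible) the insurer holds the prior 1/3 and pays 1/3·137 + 2/3·77 = 97. Off-path (low deductible) belief 3/5 gives 3/5·137 + 2/5·77 = 113.
Safe: high deductible gives 97 − 9 = 88; low deductible gives 113 − 4 = 109. Deviates. ✗
Risky: high deductible gives 97 − 93 = 4; low deductible gives 113 − 5 = 108. Deviates. ✗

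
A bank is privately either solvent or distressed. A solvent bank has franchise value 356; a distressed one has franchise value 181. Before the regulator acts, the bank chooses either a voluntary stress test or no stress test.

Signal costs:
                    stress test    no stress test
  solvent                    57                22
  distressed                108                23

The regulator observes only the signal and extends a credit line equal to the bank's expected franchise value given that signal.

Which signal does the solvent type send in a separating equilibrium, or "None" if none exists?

None

Try solvent → stress test, distressed → no stress test:
  Under separation the regulator infers type exactly: stress test → solvent (pays 356), no stress test → distressed (pays 181).
  Solvent: stress test gives 356 − 57 = 299; no stress test gives 181 − 22 = 159. No deviation. ✓
  Distressed: no stress test gives 181 − 23 = 158; stress test gives 356 − 108 = 248. Would deviate. ✗
Try solvent → no stress test, distressed → stress test:
  Under separation the regulator infers type exactly: no stress test → solvent (pays 356), stress test → distressed (pays 181).
  Solvent: no stress test gives 356 − 22 = 334; stress test gives 181 − 57 = 124. No deviation. ✓
  Distressed: stress test gives 181 − 108 = 73; no stress test gives 356 − 23 = 333. Would deviate. ✗
Neither assignment is incentive-compatible.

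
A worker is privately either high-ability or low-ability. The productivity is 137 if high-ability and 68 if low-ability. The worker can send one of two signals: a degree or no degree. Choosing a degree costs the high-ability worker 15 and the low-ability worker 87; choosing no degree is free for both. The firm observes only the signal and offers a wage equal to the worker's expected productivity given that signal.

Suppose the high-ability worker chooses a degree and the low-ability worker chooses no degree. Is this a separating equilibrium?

Yes

Under separation the firm infers type exactly: degree → high-ability (pays 137), no degree → low-ability (pays 68).
High-ability: degree gives 137 − 15 = 122; no degree gives 68 − 0 = 68. No deviation. ✓
Low-ability: no degree gives 68 − 0 = 68; degree gives 137 − 87 = 50. No deviation. ✓
Neither type gains from mimicking the other.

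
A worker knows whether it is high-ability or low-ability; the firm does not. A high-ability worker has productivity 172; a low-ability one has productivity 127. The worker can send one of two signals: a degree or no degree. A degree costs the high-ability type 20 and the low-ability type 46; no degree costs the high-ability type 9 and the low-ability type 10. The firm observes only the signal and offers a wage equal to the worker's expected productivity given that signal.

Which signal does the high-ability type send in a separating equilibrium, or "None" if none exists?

None

Try high-ability → degree, low-ability → no degree:
  Under separation the firm infers type exactly: degree → high-ability (pays 172), no degree → low-ability (pays 127).
  High-ability: degree gives 172 − 20 = 152; no degree gives 127 − 9 = 118. No deviation. ✓
  Low-ability: no degree gives 127 − 10 = 117; degree gives 172 − 46 = 126. Would deviate. ✗
Try high-ability → no degree, low-ability → degree:
  Under separation the firm infers type exactly: no degree → high-ability (pays 172), degree → low-ability (pays 127).
  High-ability: no degree gives 172 − 9 = 163; degree gives 127 − 20 = 107. No deviation. ✓
  Low-ability: degree gives 127 − 46 = 81; no degree gives 172 − 10 = 162. Would deviate. ✗
Neither assignment is incentive-compatible.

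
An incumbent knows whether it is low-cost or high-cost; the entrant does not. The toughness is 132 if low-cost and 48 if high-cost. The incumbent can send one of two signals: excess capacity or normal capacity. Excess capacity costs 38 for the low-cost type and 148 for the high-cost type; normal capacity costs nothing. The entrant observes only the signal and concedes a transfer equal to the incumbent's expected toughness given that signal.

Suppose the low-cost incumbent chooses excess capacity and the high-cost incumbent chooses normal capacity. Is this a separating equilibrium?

If types separate, excess capacity earns payment 132 and normal capacity earns 48.
Low-cost: excess capacity gives 132 − 38 = 94; normal capacity gives 48 − 0 = 48. No deviation. ✓
High-cost: normal capacity gives 48 − 0 = 48; excess capacity gives 132 − 148 = -16. No deviation. ✓
Neither type gains from mimicking the other.

Yes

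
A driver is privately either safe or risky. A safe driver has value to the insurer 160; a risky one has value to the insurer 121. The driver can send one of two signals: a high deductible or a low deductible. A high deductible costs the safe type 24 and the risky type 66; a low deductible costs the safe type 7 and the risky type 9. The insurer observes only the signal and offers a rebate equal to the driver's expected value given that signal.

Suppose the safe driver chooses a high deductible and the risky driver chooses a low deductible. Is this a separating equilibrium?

Yes

Under separation the insurer infers type exactly: high deductible → safe (pays 160), low deductible → risky (pays 121).
Safe: high deductible gives 160 − 24 = 136; low deductible gives 121 − 7 = 114. No deviation. ✓
Risky: low deductible gives 121 − 9 = 112; high deductible gives 160 − 66 = 94. No deviation. ✓
Neither type gains from mimicking the other.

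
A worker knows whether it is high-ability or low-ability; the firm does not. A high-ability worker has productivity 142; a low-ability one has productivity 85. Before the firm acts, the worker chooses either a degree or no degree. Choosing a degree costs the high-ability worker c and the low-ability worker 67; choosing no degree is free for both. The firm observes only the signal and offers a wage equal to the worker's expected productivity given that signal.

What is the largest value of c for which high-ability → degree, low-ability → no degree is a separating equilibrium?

57

Under separation: degree → high-ability (pays 142); no degree → low-ability (pays 85).
Low-ability: 85 − 0 = 85 ≥ 142 − 67 = 75. Holds regardless of c. ✓
High-ability: 142 − c ≥ 85 − 0, so c ≤ 142 − 85 = 57.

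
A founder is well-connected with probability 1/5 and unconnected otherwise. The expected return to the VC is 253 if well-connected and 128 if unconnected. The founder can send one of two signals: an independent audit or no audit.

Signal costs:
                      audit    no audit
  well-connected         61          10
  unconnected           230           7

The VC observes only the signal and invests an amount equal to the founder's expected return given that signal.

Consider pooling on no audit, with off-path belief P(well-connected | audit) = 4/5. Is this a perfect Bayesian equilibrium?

At the pooled signal (no audit) the VC holds the prior 1/5 and pays 1/5·253 + 4/5·128 = 153. Off-path (audit) belief 4/5 gives 4/5·253 + 1/5·128 = 228.
Well-connected: no audit gives 153 − 10 = 143; audit gives 228 − 61 = 167. Deviates. ✗
Unconnected: no audit gives 153 − 7 = 146; audit gives 228 − 230 = -2. Stays. ✓

No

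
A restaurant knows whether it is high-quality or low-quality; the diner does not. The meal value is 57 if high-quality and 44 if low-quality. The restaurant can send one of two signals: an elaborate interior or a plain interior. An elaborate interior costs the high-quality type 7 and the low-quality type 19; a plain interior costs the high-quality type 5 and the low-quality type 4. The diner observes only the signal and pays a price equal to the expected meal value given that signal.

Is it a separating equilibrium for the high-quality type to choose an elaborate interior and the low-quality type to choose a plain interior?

If types separate, elaborate interior earns payment 57 and plain interior earns 44.
High-quality: elaborate interior gives 57 − 7 = 50; plain interior gives 44 − 5 = 39. No deviation. ✓
Low-quality: plain interior gives 44 − 4 = 40; elaborate interior gives 57 − 19 = 38. No deviation. ✓
Neither type gains from mimicking the other.

Yes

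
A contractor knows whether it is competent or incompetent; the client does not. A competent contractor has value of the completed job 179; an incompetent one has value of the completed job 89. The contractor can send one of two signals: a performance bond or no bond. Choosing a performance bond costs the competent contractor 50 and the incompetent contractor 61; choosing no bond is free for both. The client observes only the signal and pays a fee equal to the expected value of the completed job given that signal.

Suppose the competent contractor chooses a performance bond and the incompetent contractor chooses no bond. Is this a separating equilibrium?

No

Under separation the client infers type exactly: bond → competent (pays 179), no bond → incompetent (pays 89).
Competent: bond gives 179 − 50 = 129; no bond gives 89 − 0 = 89. No deviation. ✓
Incompetent: no bond gives 89 − 0 = 89; bond gives 179 − 61 = 118. Would deviate. ✗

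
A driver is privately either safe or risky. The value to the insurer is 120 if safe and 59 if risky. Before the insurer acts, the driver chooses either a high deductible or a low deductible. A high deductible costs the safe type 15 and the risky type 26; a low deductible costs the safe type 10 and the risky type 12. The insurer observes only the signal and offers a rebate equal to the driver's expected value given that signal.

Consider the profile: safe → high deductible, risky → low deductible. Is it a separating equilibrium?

If types separate, high deductible earns payment 120 and low deductible earns 59.
Safe: high deductible gives 120 − 15 = 105; low deductible gives 59 − 10 = 49. No deviation. ✓
Risky: low deductible gives 59 − 12 = 47; high deductible gives 120 − 26 = 94. Would deviate. ✗

No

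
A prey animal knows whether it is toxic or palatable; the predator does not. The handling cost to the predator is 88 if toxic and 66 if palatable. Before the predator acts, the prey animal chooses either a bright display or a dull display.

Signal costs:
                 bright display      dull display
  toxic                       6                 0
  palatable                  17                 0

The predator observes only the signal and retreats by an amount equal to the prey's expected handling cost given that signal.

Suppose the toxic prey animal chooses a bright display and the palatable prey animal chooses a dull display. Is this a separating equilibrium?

If types separate, bright display earns payment 88 and dull display earns 66.
Toxic: bright display gives 88 − 6 = 82; dull display gives 66 − 0 = 66. No deviation. ✓
Palatable: dull display gives 66 − 0 = 66; bright display gives 88 − 17 = 71. Would deviate. ✗

No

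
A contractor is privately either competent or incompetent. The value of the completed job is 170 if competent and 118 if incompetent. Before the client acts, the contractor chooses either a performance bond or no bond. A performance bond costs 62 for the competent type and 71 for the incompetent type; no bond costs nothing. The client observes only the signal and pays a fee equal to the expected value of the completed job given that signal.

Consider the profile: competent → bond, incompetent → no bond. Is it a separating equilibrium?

Under separation the client infers type exactly: bond → competent (pays 170), no bond → incompetent (pays 118).
Competent: bond gives 170 − 62 = 108; no bond gives 118 − 0 = 118. Would deviate. ✗
Incompetent: no bond gives 118 − 0 = 118; bond gives 170 − 71 = 99. No deviation. ✓

No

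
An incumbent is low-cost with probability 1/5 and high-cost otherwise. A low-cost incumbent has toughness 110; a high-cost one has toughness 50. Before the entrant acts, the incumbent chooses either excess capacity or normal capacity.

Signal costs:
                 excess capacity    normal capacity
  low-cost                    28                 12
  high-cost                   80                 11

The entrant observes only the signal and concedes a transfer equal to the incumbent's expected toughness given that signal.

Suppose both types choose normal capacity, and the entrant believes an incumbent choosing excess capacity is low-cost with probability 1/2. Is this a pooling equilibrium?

At the pooled signal (normal capacity) the entrant holds the prior 1/5 and pays 1/5·110 + 4/5·50 = 62. Off-path (excess capacity) belief 1/2 gives 1/2·110 + 1/2·50 = 80.
Low-cost: normal capacity gives 62 − 12 = 50; excess capacity gives 80 − 28 = 52. Deviates. ✗
High-cost: normal capacity gives 62 − 11 = 51; excess capacity gives 80 − 80 = 0. Stays. ✓

No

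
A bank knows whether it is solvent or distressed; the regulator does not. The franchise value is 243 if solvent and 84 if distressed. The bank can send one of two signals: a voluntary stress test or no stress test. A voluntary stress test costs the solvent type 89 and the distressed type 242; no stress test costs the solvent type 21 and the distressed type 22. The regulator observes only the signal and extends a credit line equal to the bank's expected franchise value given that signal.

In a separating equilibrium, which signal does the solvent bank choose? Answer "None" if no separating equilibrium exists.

Try solvent → stress test, distressed → no stress test:
  If types separate, stress test earns payment 243 and no stress test earns 84.
  Solvent: stress test gives 243 − 89 = 154; no stress test gives 84 − 21 = 63. No deviation. ✓
  Distressed: no stress test gives 84 − 22 = 62; stress test gives 243 − 242 = 1. No deviation. ✓
Both hold — the solvent type sends stress test.

stress test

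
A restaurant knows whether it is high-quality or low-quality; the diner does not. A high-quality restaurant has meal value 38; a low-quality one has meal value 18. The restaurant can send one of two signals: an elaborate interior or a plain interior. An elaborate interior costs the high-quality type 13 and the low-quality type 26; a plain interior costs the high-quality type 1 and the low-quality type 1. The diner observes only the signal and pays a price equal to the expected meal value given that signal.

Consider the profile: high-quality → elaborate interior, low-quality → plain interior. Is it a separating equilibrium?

Yes

Under separation the diner infers type exactly: elaborate interior → high-quality (pays 38), plain interior → low-quality (pays 18).
High-quality: elaborate interior gives 38 − 13 = 25; plain interior gives 18 − 1 = 17. No deviation. ✓
Low-quality: plain interior gives 18 − 1 = 17; elaborate interior gives 38 − 26 = 12. No deviation. ✓
Neither type gains from mimicking the other.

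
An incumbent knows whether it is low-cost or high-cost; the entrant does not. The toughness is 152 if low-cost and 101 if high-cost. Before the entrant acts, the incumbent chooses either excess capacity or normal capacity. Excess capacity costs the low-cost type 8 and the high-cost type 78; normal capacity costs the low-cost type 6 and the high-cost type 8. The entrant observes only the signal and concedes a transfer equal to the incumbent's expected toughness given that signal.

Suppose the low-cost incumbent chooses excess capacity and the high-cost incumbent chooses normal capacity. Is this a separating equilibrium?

Under separation the entrant infers type exactly: excess capacity → low-cost (pays 152), normal capacity → high-cost (pays 101).
Low-cost: excess capacity gives 152 − 8 = 144; normal capacity gives 101 − 6 = 95. No deviation. ✓
High-cost: normal capacity gives 101 − 8 = 93; excess capacity gives 152 − 78 = 74. No deviation. ✓
Neither type gains from mimicking the other.

Yes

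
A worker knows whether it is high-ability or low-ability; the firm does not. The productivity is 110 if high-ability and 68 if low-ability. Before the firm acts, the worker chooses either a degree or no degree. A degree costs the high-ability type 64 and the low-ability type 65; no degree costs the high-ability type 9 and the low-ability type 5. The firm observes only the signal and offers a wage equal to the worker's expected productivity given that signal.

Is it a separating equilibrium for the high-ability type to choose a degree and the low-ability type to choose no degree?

Under separation the firm infers type exactly: degree → high-ability (pays 110), no degree → low-ability (pays 68).
High-ability: degree gives 110 − 64 = 46; no degree gives 68 − 9 = 59. Would deviate. ✗
Low-ability: no degree gives 68 − 5 = 63; degree gives 110 − 65 = 45. No deviation. ✓

No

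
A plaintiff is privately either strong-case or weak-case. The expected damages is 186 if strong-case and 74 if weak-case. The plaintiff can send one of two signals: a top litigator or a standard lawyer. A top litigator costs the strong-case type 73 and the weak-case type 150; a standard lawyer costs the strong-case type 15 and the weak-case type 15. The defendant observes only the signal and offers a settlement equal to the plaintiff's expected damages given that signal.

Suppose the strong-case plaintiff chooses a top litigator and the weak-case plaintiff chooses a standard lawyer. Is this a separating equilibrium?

Yes

If types separate, top litigator earns payment 186 and standard lawyer earns 74.
Strong-case: top litigator gives 186 − 73 = 113; standard lawyer gives 74 − 15 = 59. No deviation. ✓
Weak-case: standard lawyer gives 74 − 15 = 59; top litigator gives 186 − 150 = 36. No deviation. ✓
Both incentive constraints hold.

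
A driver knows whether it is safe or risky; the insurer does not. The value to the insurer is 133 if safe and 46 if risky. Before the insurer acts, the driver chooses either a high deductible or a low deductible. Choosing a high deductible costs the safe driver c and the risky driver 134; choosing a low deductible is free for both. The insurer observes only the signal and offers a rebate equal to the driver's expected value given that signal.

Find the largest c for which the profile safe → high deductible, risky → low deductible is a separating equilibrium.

Under separation: high deductible → safe (pays 133); low deductible → risky (pays 46).
Risky: 46 − 0 = 46 ≥ 133 − 134 = -1. Holds regardless of c. ✓
Safe: 133 − c ≥ 46 − 0, so c ≤ 133 − 46 = 87.

87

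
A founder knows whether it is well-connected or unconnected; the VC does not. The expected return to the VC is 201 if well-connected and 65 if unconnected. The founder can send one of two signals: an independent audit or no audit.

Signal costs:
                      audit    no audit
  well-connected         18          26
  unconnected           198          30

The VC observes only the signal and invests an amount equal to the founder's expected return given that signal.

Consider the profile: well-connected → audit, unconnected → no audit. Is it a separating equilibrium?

If types separate, audit earns payment 201 and no audit earns 65.
Well-connected: audit gives 201 − 18 = 183; no audit gives 65 − 26 = 39. No deviation. ✓
Unconnected: no audit gives 65 − 30 = 35; audit gives 201 − 198 = 3. No deviation. ✓
Both incentive constraints hold.

Yes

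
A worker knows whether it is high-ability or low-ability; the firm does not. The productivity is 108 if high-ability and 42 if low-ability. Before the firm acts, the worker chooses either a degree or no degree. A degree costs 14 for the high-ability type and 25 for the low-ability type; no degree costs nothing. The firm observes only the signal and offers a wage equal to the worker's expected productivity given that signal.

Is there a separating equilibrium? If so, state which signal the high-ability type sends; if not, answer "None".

Try high-ability → degree, low-ability → no degree:
  If types separate, degree earns payment 108 and no degree earns 42.
  High-ability: degree gives 108 − 14 = 94; no degree gives 42 − 0 = 42. No deviation. ✓
  Low-ability: no degree gives 42 − 0 = 42; degree gives 108 − 25 = 83. Would deviate. ✗
Try high-ability → no degree, low-ability → degree:
  If types separate, no degree earns payment 108 and degree earns 42.
  High-ability: no degree gives 108 − 0 = 108; degree gives 42 − 14 = 28. No deviation. ✓
  Low-ability: degree gives 42 − 25 = 17; no degree gives 108 − 0 = 108. Would deviate. ✗
Neither assignment is incentive-compatible.

None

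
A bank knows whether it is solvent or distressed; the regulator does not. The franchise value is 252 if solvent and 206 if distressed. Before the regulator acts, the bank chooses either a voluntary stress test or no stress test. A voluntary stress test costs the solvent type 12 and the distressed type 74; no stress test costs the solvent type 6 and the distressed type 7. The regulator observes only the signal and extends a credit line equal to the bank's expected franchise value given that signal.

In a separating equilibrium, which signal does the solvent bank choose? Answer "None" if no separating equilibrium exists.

stress test

Try solvent → stress test, distressed → no stress test:
  If types separate, stress test earns payment 252 and no stress test earns 206.
  Solvent: stress test gives 252 − 12 = 240; no stress test gives 206 − 6 = 200. No deviation. ✓
  Distressed: no stress test gives 206 − 7 = 199; stress test gives 252 − 74 = 178. No deviation. ✓
Both hold — the solvent type sends stress test.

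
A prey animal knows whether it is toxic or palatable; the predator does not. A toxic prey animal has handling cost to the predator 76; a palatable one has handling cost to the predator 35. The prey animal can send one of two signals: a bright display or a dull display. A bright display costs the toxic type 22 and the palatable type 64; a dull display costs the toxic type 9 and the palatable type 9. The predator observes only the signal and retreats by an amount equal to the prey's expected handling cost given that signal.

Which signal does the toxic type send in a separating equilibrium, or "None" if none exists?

bright display

Try toxic → bright display, palatable → dull display:
  Under separation the predator infers type exactly: bright display → toxic (pays 76), dull display → palatable (pays 35).
  Toxic: bright display gives 76 − 22 = 54; dull display gives 35 − 9 = 26. No deviation. ✓
  Palatable: dull display gives 35 − 9 = 26; bright display gives 76 − 64 = 12. No deviation. ✓
Both hold — the toxic type sends bright display.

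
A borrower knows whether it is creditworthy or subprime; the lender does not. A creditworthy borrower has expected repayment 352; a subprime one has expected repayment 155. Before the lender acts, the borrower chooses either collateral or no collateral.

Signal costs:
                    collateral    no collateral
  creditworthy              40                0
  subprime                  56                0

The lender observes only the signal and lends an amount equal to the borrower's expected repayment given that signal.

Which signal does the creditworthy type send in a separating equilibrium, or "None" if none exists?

Try creditworthy → collateral, subprime → no collateral:
  Under separation the lender infers type exactly: collateral → creditworthy (pays 352), no collateral → subprime (pays 155).
  Creditworthy: collateral gives 352 − 40 = 312; no collateral gives 155 − 0 = 155. No deviation. ✓
  Subprime: no collateral gives 155 − 0 = 155; collateral gives 352 − 56 = 296. Would deviate. ✗
Try creditworthy → no collateral, subprime → collateral:
  Under separation the lender infers type exactly: no collateral → creditworthy (pays 352), collateral → subprime (pays 155).
  Creditworthy: no collateral gives 352 − 0 = 352; collateral gives 155 − 40 = 115. No deviation. ✓
  Subprime: collateral gives 155 − 56 = 99; no collateral gives 352 − 0 = 352. Would deviate. ✗
Neither assignment is incentive-compatible.

None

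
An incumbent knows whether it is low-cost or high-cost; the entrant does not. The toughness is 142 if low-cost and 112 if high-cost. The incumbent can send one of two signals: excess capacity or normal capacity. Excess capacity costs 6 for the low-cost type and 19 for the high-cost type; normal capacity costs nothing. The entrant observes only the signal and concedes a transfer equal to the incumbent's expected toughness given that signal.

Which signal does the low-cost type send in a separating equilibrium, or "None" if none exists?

None

Try low-cost → excess capacity, high-cost → normal capacity:
  If types separate, excess capacity earns payment 142 and normal capacity earns 112.
  Low-cost: excess capacity gives 142 − 6 = 136; normal capacity gives 112 − 0 = 112. No deviation. ✓
  High-cost: normal capacity gives 112 − 0 = 112; excess capacity gives 142 − 19 = 123. Would deviate. ✗
Try low-cost → normal capacity, high-cost → excess capacity:
  If types separate, normal capacity earns payment 142 and excess capacity earns 112.
  Low-cost: normal capacity gives 142 − 0 = 142; excess capacity gives 112 − 6 = 106. No deviation. ✓
  High-cost: excess capacity gives 112 − 19 = 93; normal capacity gives 142 − 0 = 142. Would deviate. ✗
Neither assignment is incentive-compatible.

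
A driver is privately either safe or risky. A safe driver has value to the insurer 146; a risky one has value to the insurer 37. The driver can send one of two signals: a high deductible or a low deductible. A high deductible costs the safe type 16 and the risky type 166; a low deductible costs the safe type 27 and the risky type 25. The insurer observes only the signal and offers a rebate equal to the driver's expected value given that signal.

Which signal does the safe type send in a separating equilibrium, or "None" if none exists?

high deductible

Try safe → high deductible, risky → low deductible:
  Under separation the insurer infers type exactly: high deductible → safe (pays 146), low deductible → risky (pays 37).
  Safe: high deductible gives 146 − 16 = 130; low deductible gives 37 − 27 = 10. No deviation. ✓
  Risky: low deductible gives 37 − 25 = 12; high deductible gives 146 − 166 = -20. No deviation. ✓
Both hold — the safe type sends high deductible.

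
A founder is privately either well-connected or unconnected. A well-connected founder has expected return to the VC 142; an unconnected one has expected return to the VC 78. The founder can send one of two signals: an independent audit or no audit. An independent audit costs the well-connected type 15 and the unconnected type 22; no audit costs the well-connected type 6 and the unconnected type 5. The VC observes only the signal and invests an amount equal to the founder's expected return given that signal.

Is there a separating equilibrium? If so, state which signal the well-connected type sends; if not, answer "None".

Try well-connected → audit, unconnected → no audit:
  If types separate, audit earns payment 142 and no audit earns 78.
  Well-connected: audit gives 142 − 15 = 127; no audit gives 78 − 6 = 72. No deviation. ✓
  Unconnected: no audit gives 78 − 5 = 73; audit gives 142 − 22 = 120. Would deviate. ✗
Try well-connected → no audit, unconnected → audit:
  If types separate, no audit earns payment 142 and audit earns 78.
  Well-connected: no audit gives 142 − 6 = 136; audit gives 78 − 15 = 63. No deviation. ✓
  Unconnected: audit gives 78 − 22 = 56; no audit gives 142 − 5 = 137. Would deviate. ✗
Neither assignment is incentive-compatible.

None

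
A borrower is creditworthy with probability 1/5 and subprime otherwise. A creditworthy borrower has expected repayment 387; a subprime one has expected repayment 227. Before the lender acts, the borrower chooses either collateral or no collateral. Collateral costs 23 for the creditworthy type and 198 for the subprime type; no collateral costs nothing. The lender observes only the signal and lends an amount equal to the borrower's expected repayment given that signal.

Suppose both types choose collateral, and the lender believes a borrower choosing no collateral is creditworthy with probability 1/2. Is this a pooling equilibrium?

At the pooled signal (collateral) the lender holds the prior 1/5 and pays 1/5·387 + 4/5·227 = 259. Off-path (no collateral) belief 1/2 gives 1/2·387 + 1/2·227 = 307.
Creditworthy: collateral gives 259 − 23 = 236; no collateral gives 307 − 0 = 307. Deviates. ✗
Subprime: collateral gives 259 − 198 = 61; no collateral gives 307 − 0 = 307. Deviates. ✗

No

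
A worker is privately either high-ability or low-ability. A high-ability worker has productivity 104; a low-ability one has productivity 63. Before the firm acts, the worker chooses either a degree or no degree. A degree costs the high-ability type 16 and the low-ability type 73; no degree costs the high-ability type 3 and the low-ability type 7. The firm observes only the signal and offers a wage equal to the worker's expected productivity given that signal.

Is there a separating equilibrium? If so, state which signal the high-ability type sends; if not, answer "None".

Try high-ability → degree, low-ability → no degree:
  If types separate, degree earns payment 104 and no degree earns 63.
  High-ability: degree gives 104 − 16 = 88; no degree gives 63 − 3 = 60. No deviation. ✓
  Low-ability: no degree gives 63 − 7 = 56; degree gives 104 − 73 = 31. No deviation. ✓
Both hold — the high-ability type sends degree.

degree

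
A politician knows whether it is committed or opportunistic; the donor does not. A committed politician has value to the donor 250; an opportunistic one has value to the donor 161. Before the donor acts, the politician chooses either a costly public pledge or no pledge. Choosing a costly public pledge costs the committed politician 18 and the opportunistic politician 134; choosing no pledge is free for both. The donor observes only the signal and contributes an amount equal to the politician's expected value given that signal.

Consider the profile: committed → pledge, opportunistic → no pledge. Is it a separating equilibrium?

Yes

Under separation the donor infers type exactly: pledge → committed (pays 250), no pledge → opportunistic (pays 161).
Committed: pledge gives 250 − 18 = 232; no pledge gives 161 − 0 = 161. No deviation. ✓
Opportunistic: no pledge gives 161 − 0 = 161; pledge gives 250 − 134 = 116. No deviation. ✓
Neither type gains from mimicking the other.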